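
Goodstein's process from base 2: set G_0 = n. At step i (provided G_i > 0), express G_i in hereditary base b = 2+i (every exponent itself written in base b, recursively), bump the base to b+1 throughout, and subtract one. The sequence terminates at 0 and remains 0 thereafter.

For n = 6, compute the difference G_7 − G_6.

144904

i=0: 6 = 2^2 + 2 (b=2); 2→3: 3^3 + 3 = 30; 30−1 = 29
i=1: 29 = 3^3 + 2 (b=3); 3→4: 4^4 + 2 = 258; 258−1 = 257
i=2: 257 = 4^4 + 1 (b=4); 4→5: 5^5 + 1 = 3126; 3126−1 = 3125
i=3: 3125 = 5^5 (b=5); 5→6: 6^6 = 46656; 46656−1 = 46655
i=4: 46655 = 5·6^5 + 5·6^4 + 5·6^3 + 5·6^2 + 5·6 + 5 (b=6); 6→7: 5·7^5 + 5·7^4 + 5·7^3 + 5·7^2 + 5·7 + 5 = 98040; 98040−1 = 98039
i=5: 98039 = 5·7^5 + 5·7^4 + 5·7^3 + 5·7^2 + 5·7 + 4 (b=7); 7→8: 5·8^5 + 5·8^4 + 5·8^3 + 5·8^2 + 5·8 + 4 = 187244; 187244−1 = 187243
i=6: 187243 = 5·8^5 + 5·8^4 + 5·8^3 + 5·8^2 + 5·8 + 3 (b=8); 8→9: 5·9^5 + 5·9^4 + 5·9^3 + 5·9^2 + 5·9 + 3 = 332148; 332148−1 = 332147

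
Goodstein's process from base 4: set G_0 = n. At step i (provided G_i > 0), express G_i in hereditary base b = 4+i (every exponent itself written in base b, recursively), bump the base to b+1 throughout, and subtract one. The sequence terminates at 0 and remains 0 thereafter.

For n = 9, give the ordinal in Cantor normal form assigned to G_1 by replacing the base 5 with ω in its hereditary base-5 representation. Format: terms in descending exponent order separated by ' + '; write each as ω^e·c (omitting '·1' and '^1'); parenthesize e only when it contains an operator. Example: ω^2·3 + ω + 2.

ω·2

[0] 9 ≡ 2·4 + 1 (base 4). Lift 5: 11. −1: 10.
[1] 10 ≡ 2·5 (base 5). Lift 6: 12. −1: 11.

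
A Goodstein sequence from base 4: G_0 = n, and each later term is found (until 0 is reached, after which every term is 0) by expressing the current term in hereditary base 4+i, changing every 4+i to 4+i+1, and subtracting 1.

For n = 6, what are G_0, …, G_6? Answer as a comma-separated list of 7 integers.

6, 6, 6, 6, 5, 4, 3

i=0: 6 = 4 + 2 (b=4); 4→5: 5 + 2 = 7; 7−1 = 6
i=1: 6 = 5 + 1 (b=5); 5→6: 6 + 1 = 7; 7−1 = 6
i=2: 6 = 6 (b=6); 6→7: 7 = 7; 7−1 = 6
i=3: 6 = 6 (b=7); 7→8: 6 = 6; 6−1 = 5
i=4: 5 = 5 (b=8); 8→9: 5 = 5; 5−1 = 4
i=5: 4 = 4 (b=9); 9→10: 4 = 4; 4−1 = 3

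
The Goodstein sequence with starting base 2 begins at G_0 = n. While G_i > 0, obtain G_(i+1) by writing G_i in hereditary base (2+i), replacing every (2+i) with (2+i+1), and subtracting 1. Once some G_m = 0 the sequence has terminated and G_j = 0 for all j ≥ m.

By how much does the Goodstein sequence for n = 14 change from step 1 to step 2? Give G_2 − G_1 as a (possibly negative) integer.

1171

(0) 14|_2 = 2^(2 + 1) + 2^2 + 2 ↦ 3^(3 + 1) + 3^3 + 3|_3 = 111 ⇒ 110
(1) 110|_3 = 3^(3 + 1) + 3^3 + 2 ↦ 4^(4 + 1) + 4^4 + 2|_4 = 1282 ⇒ 1281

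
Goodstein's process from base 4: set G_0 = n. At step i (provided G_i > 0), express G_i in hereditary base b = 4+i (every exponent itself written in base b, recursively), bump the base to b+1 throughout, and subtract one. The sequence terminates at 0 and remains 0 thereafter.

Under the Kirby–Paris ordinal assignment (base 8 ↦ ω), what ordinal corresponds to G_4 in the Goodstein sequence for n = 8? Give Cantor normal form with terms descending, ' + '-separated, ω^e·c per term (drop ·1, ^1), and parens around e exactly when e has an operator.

ω + 1

step 0: 8 = 2·4; sub 5 for 4: 2·5; = 10; G_1 = 10−1 = 9
step 1: 9 = 5 + 4; sub 6 for 5: 6 + 4; = 10; G_2 = 10−1 = 9
step 2: 9 = 6 + 3; sub 7 for 6: 7 + 3; = 10; G_3 = 10−1 = 9
step 3: 9 = 7 + 2; sub 8 for 7: 8 + 2; = 10; G_4 = 10−1 = 9
step 4: 9 = 8 + 1; sub 9 for 8: 9 + 1; = 10; G_5 = 10−1 = 9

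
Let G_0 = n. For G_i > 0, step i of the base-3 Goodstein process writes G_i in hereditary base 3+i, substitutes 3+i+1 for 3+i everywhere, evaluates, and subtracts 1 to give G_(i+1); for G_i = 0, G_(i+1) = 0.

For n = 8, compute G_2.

10

[0] 8 ≡ 2·3 + 2 (base 3). Lift 4: 10. −1: 9.
[1] 9 ≡ 2·4 + 1 (base 4). Lift 5: 11. −1: 10.
[2] 10 ≡ 2·5 (base 5). Lift 6: 12. −1: 11.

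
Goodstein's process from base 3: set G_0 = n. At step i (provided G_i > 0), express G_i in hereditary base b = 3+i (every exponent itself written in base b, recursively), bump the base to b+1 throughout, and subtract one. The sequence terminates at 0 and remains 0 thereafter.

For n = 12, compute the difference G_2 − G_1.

8

(0) 12|_3 = 3^2 + 3 ↦ 4^2 + 4|_4 = 20 ⇒ 19
(1) 19|_4 = 4^2 + 3 ↦ 5^2 + 3|_5 = 28 ⇒ 27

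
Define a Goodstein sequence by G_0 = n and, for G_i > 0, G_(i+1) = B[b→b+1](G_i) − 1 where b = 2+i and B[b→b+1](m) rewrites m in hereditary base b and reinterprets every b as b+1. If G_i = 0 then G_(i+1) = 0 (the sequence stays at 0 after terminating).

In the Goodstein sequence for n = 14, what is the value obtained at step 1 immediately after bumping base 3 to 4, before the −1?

i=0: 14 = 2^(2 + 1) + 2^2 + 2 (b=2); 2→3: 3^(3 + 1) + 3^3 + 3 = 111; 111−1 = 110
i=1: 110 = 3^(3 + 1) + 3^3 + 2 (b=3); 3→4: 4^(4 + 1) + 4^4 + 2 = 1282; 1282−1 = 1281

1282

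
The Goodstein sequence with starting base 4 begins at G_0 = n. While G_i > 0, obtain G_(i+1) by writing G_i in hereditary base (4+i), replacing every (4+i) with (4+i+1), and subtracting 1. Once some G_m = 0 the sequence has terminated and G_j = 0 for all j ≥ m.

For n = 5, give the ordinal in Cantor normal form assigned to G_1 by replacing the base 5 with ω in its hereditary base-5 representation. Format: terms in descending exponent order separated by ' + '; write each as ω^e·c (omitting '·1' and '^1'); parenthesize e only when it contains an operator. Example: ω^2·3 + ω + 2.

ω

step 0: 5 = 4 + 1; sub 5 for 4: 5 + 1; = 6; G_1 = 6−1 = 5
step 1: 5 = 5; sub 6 for 5: 6; = 6; G_2 = 6−1 = 5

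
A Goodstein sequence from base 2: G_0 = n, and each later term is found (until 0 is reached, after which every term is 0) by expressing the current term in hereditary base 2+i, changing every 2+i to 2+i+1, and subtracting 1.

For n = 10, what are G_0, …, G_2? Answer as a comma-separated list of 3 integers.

[0] 10 ≡ 2^(2 + 1) + 2 (base 2). Lift 3: 84. −1: 83.
[1] 83 ≡ 3^(3 + 1) + 2 (base 3). Lift 4: 1026. −1: 1025.

10, 83, 1025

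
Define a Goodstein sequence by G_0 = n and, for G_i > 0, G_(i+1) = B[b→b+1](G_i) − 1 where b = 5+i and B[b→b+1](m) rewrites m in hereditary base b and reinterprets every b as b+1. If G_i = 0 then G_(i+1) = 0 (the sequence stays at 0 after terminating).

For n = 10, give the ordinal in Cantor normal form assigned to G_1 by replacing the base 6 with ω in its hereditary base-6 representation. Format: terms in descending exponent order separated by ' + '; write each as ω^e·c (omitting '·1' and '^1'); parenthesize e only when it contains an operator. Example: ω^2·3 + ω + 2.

ω + 5

10 —HB5→ 2·5 —bump→ 2·6 = 12 —(−1)→ 11
11 —HB6→ 6 + 5 —bump→ 7 + 5 = 12 —(−1)→ 11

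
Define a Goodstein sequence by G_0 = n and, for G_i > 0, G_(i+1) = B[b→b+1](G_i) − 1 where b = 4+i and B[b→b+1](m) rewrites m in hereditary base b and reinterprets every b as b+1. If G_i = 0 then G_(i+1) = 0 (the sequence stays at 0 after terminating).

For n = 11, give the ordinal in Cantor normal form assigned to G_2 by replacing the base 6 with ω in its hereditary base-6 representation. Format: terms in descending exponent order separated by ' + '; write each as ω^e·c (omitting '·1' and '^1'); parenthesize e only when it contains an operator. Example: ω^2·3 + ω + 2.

(0) 11|_4 = 2·4 + 3 ↦ 2·5 + 3|_5 = 13 ⇒ 12
(1) 12|_5 = 2·5 + 2 ↦ 2·6 + 2|_6 = 14 ⇒ 13

ω·2 + 1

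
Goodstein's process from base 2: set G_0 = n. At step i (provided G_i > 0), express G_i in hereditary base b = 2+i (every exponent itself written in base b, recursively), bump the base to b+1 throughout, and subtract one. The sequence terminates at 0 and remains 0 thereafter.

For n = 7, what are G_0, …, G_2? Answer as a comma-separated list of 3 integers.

G_0=7  [base 2] 2^2 + 2 + 1  →[2↦3]→  3^3 + 3 + 1 = 31  −1 ⇒ G_1=30
G_1=30  [base 3] 3^3 + 3  →[3↦4]→  4^4 + 4 = 260  −1 ⇒ G_2=259

7, 30, 259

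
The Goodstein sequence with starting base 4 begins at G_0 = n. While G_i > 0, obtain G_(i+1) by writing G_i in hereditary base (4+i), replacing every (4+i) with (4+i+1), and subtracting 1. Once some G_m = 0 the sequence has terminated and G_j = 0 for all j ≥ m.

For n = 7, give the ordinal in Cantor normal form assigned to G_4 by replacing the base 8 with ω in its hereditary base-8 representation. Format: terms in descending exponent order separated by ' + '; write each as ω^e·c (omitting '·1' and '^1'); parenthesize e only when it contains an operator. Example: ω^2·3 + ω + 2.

7

[0] 7 ≡ 4 + 3 (base 4). Lift 5: 8. −1: 7.
[1] 7 ≡ 5 + 2 (base 5). Lift 6: 8. −1: 7.
[2] 7 ≡ 6 + 1 (base 6). Lift 7: 8. −1: 7.
[3] 7 ≡ 7 (base 7). Lift 8: 8. −1: 7.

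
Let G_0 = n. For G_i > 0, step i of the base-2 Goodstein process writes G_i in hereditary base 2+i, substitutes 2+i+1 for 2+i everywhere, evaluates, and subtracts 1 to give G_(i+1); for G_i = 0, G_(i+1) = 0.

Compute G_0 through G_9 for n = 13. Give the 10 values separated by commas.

13, 108, 1279, 16092, 280711, 5765998, 134219479, 3486786855, 100000003325, 3138428381103

[0] 13 ≡ 2^(2 + 1) + 2^2 + 1 (base 2). Lift 3: 109. −1: 108.
[1] 108 ≡ 3^(3 + 1) + 3^3 (base 3). Lift 4: 1280. −1: 1279.
[2] 1279 ≡ 4^(4 + 1) + 3·4^3 + 3·4^2 + 3·4 + 3 (base 4). Lift 5: 16093. −1: 16092.
[3] 16092 ≡ 5^(5 + 1) + 3·5^3 + 3·5^2 + 3·5 + 2 (base 5). Lift 6: 280712. −1: 280711.
[4] 280711 ≡ 6^(6 + 1) + 3·6^3 + 3·6^2 + 3·6 + 1 (base 6). Lift 7: 5765999. −1: 5765998.
[5] 5765998 ≡ 7^(7 + 1) + 3·7^3 + 3·7^2 + 3·7 (base 7). Lift 8: 134219480. −1: 134219479.
[6] 134219479 ≡ 8^(8 + 1) + 3·8^3 + 3·8^2 + 2·8 + 7 (base 8). Lift 9: 3486786856. −1: 3486786855.
[7] 3486786855 ≡ 9^(9 + 1) + 3·9^3 + 3·9^2 + 2·9 + 6 (base 9). Lift 10: 100000003326. −1: 100000003325.
[8] 100000003325 ≡ 10^(10 + 1) + 3·10^3 + 3·10^2 + 2·10 + 5 (base 10). Lift 11: 3138428381104. −1: 3138428381103.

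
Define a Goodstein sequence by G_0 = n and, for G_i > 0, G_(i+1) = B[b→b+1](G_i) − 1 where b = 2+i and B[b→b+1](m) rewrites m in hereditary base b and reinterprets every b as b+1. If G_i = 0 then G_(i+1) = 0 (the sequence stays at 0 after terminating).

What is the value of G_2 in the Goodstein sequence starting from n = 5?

(0) 5|_2 = 2^2 + 1 ↦ 3^3 + 1|_3 = 28 ⇒ 27
(1) 27|_3 = 3^3 ↦ 4^4|_4 = 256 ⇒ 255

255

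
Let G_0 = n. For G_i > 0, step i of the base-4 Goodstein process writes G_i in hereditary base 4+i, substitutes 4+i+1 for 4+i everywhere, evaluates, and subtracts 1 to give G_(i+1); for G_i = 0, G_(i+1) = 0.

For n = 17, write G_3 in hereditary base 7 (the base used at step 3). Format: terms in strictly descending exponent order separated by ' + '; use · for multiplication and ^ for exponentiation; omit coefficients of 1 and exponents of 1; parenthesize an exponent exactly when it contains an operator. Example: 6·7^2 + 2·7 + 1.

5·7 + 4

[0] 17 ≡ 4^2 + 1 (base 4). Lift 5: 26. −1: 25.
[1] 25 ≡ 5^2 (base 5). Lift 6: 36. −1: 35.
[2] 35 ≡ 5·6 + 5 (base 6). Lift 7: 40. −1: 39.
[3] 39 ≡ 5·7 + 4 (base 7). Lift 8: 44. −1: 43.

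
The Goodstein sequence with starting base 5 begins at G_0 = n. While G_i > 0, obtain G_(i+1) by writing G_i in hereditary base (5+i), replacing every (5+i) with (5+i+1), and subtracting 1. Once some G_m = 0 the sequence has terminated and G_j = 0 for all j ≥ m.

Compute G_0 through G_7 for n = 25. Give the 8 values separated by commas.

i=0: 25 = 5^2 (b=5); 5→6: 6^2 = 36; 36−1 = 35
i=1: 35 = 5·6 + 5 (b=6); 6→7: 5·7 + 5 = 40; 40−1 = 39
i=2: 39 = 5·7 + 4 (b=7); 7→8: 5·8 + 4 = 44; 44−1 = 43
i=3: 43 = 5·8 + 3 (b=8); 8→9: 5·9 + 3 = 48; 48−1 = 47
i=4: 47 = 5·9 + 2 (b=9); 9→10: 5·10 + 2 = 52; 52−1 = 51
i=5: 51 = 5·10 + 1 (b=10); 10→11: 5·11 + 1 = 56; 56−1 = 55
i=6: 55 = 5·11 (b=11); 11→12: 5·12 = 60; 60−1 = 59

25, 35, 39, 43, 47, 51, 55, 59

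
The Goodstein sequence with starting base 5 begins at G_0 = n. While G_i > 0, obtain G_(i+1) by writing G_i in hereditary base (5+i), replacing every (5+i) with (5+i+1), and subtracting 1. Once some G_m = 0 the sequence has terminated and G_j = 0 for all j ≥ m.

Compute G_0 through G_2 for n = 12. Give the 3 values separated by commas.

12 —HB5→ 2·5 + 2 —bump→ 2·6 + 2 = 14 —(−1)→ 13
13 —HB6→ 2·6 + 1 —bump→ 2·7 + 1 = 15 —(−1)→ 14

12, 13, 14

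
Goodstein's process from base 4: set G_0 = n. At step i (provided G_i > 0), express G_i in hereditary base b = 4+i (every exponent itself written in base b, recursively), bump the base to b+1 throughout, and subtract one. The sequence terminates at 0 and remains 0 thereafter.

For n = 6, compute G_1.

step 0: 6 = 4 + 2; sub 5 for 4: 5 + 2; = 7; G_1 = 7−1 = 6
step 1: 6 = 5 + 1; sub 6 for 5: 6 + 1; = 7; G_2 = 7−1 = 6

6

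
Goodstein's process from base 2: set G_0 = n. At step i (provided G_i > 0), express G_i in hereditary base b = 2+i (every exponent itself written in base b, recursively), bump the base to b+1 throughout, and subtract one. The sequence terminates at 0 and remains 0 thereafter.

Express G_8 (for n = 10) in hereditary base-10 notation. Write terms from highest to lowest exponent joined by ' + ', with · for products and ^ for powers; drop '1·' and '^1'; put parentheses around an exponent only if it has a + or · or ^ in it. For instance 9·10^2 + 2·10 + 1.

5·10^10 + 5·10^5 + 5·10^4 + 5·10^3 + 5·10^2 + 5·10 + 1

step 0: 10 = 2^(2 + 1) + 2; sub 3 for 2: 3^(3 + 1) + 3; = 84; G_1 = 84−1 = 83
step 1: 83 = 3^(3 + 1) + 2; sub 4 for 3: 4^(4 + 1) + 2; = 1026; G_2 = 1026−1 = 1025
step 2: 1025 = 4^(4 + 1) + 1; sub 5 for 4: 5^(5 + 1) + 1; = 15626; G_3 = 15626−1 = 15625
step 3: 15625 = 5^(5 + 1); sub 6 for 5: 6^(6 + 1); = 279936; G_4 = 279936−1 = 279935
step 4: 279935 = 5·6^6 + 5·6^5 + 5·6^4 + 5·6^3 + 5·6^2 + 5·6 + 5; sub 7 for 6: 5·7^7 + 5·7^5 + 5·7^4 + 5·7^3 + 5·7^2 + 5·7 + 5; = 4215755; G_5 = 4215755−1 = 4215754
step 5: 4215754 = 5·7^7 + 5·7^5 + 5·7^4 + 5·7^3 + 5·7^2 + 5·7 + 4; sub 8 for 7: 5·8^8 + 5·8^5 + 5·8^4 + 5·8^3 + 5·8^2 + 5·8 + 4; = 84073324; G_6 = 84073324−1 = 84073323
step 6: 84073323 = 5·8^8 + 5·8^5 + 5·8^4 + 5·8^3 + 5·8^2 + 5·8 + 3; sub 9 for 8: 5·9^9 + 5·9^5 + 5·9^4 + 5·9^3 + 5·9^2 + 5·9 + 3; = 1937434593; G_7 = 1937434593−1 = 1937434592
step 7: 1937434592 = 5·9^9 + 5·9^5 + 5·9^4 + 5·9^3 + 5·9^2 + 5·9 + 2; sub 10 for 9: 5·10^10 + 5·10^5 + 5·10^4 + 5·10^3 + 5·10^2 + 5·10 + 2; = 50000555552; G_8 = 50000555552−1 = 50000555551
step 8: 50000555551 = 5·10^10 + 5·10^5 + 5·10^4 + 5·10^3 + 5·10^2 + 5·10 + 1; sub 11 for 10: 5·11^11 + 5·11^5 + 5·11^4 + 5·11^3 + 5·11^2 + 5·11 + 1; = 1426559238831; G_9 = 1426559238831−1 = 1426559238830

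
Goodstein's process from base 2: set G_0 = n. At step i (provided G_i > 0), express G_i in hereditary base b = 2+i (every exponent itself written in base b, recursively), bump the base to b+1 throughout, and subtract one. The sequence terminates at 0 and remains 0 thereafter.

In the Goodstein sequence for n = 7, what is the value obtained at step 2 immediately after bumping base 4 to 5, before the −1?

3128

7 —HB2→ 2^2 + 2 + 1 —bump→ 3^3 + 3 + 1 = 31 —(−1)→ 30
30 —HB3→ 3^3 + 3 —bump→ 4^4 + 4 = 260 —(−1)→ 259
259 —HB4→ 4^4 + 3 —bump→ 5^5 + 3 = 3128 —(−1)→ 3127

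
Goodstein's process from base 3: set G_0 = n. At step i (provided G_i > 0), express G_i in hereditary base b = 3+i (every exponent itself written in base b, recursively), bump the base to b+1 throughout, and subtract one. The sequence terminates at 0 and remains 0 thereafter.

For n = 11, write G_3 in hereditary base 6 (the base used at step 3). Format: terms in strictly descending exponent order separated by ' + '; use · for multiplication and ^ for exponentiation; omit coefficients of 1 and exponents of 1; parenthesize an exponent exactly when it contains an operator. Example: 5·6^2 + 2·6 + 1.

5·6 + 5

i=0: 11 = 3^2 + 2 (b=3); 3→4: 4^2 + 2 = 18; 18−1 = 17
i=1: 17 = 4^2 + 1 (b=4); 4→5: 5^2 + 1 = 26; 26−1 = 25
i=2: 25 = 5^2 (b=5); 5→6: 6^2 = 36; 36−1 = 35
i=3: 35 = 5·6 + 5 (b=6); 6→7: 5·7 + 5 = 40; 40−1 = 39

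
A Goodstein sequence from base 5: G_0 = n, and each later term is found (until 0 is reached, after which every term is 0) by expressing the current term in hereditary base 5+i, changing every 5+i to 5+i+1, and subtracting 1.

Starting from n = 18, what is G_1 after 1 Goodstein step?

20

G_0 = 18. HB_5(18) = 3·5 + 3. Bump = 21. G_1 = 20.
G_1 = 20. HB_6(20) = 3·6 + 2. Bump = 23. G_2 = 22.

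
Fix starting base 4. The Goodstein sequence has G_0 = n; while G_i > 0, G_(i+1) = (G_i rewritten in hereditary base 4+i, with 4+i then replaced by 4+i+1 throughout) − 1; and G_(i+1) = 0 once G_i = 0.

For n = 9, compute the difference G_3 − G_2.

0

9 —HB4→ 2·4 + 1 —bump→ 2·5 + 1 = 11 —(−1)→ 10
10 —HB5→ 2·5 —bump→ 2·6 = 12 —(−1)→ 11
11 —HB6→ 6 + 5 —bump→ 7 + 5 = 12 —(−1)→ 11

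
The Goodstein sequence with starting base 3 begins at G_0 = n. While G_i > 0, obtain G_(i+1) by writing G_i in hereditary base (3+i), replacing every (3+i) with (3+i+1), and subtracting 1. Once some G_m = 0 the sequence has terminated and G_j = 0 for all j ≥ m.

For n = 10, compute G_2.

[0] 10 ≡ 3^2 + 1 (base 3). Lift 4: 17. −1: 16.
[1] 16 ≡ 4^2 (base 4). Lift 5: 25. −1: 24.
[2] 24 ≡ 4·5 + 4 (base 5). Lift 6: 28. −1: 27.

24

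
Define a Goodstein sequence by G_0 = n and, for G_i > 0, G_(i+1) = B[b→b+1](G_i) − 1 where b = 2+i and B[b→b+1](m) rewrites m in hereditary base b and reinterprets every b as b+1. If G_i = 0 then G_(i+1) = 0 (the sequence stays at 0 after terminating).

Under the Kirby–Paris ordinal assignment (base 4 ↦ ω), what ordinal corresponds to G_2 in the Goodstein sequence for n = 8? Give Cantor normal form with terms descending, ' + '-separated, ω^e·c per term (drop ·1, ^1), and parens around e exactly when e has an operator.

8 —HB2→ 2^(2 + 1) —bump→ 3^(3 + 1) = 81 —(−1)→ 80
80 —HB3→ 2·3^3 + 2·3^2 + 2·3 + 2 —bump→ 2·4^4 + 2·4^2 + 2·4 + 2 = 554 —(−1)→ 553
553 —HB4→ 2·4^4 + 2·4^2 + 2·4 + 1 —bump→ 2·5^5 + 2·5^2 + 2·5 + 1 = 6311 —(−1)→ 6310

ω^ω·2 + ω^2·2 + ω·2 + 1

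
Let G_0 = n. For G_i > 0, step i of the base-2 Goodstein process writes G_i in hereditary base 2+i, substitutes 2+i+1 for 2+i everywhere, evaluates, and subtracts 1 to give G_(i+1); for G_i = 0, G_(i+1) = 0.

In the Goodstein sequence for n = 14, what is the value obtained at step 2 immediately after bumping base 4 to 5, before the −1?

18751

step 0: 14 = 2^(2 + 1) + 2^2 + 2; sub 3 for 2: 3^(3 + 1) + 3^3 + 3; = 111; G_1 = 111−1 = 110
step 1: 110 = 3^(3 + 1) + 3^3 + 2; sub 4 for 3: 4^(4 + 1) + 4^4 + 2; = 1282; G_2 = 1282−1 = 1281
step 2: 1281 = 4^(4 + 1) + 4^4 + 1; sub 5 for 4: 5^(5 + 1) + 5^5 + 1; = 18751; G_3 = 18751−1 = 18750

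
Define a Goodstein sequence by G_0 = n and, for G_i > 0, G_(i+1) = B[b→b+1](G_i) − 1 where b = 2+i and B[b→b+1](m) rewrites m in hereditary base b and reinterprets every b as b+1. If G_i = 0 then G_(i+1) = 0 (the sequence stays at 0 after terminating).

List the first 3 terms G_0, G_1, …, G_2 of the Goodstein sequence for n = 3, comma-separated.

base 2: 3 = 2 + 1; at 3: 3 + 1 = 4; next = 3
base 3: 3 = 3; at 4: 4 = 4; next = 3

3, 3, 3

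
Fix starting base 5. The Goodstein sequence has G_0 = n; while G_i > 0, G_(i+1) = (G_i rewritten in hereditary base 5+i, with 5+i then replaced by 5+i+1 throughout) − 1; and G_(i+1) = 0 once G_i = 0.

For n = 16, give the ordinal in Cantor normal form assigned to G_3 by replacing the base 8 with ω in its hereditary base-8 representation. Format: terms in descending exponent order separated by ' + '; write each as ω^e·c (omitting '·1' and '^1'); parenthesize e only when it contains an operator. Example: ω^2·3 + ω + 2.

ω·2 + 5

G_0 = 16. HB_5(16) = 3·5 + 1. Bump = 19. G_1 = 18.
G_1 = 18. HB_6(18) = 3·6. Bump = 21. G_2 = 20.
G_2 = 20. HB_7(20) = 2·7 + 6. Bump = 22. G_3 = 21.
G_3 = 21. HB_8(21) = 2·8 + 5. Bump = 23. G_4 = 22.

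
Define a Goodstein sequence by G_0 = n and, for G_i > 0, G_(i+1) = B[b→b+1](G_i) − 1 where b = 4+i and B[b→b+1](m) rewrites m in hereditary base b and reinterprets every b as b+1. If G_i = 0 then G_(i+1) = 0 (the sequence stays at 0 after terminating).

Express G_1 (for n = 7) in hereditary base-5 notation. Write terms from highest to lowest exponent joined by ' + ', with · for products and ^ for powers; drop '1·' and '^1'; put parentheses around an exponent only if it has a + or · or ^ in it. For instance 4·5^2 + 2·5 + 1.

5 + 2

(0) 7|_4 = 4 + 3 ↦ 5 + 3|_5 = 8 ⇒ 7
(1) 7|_5 = 5 + 2 ↦ 6 + 2|_6 = 8 ⇒ 7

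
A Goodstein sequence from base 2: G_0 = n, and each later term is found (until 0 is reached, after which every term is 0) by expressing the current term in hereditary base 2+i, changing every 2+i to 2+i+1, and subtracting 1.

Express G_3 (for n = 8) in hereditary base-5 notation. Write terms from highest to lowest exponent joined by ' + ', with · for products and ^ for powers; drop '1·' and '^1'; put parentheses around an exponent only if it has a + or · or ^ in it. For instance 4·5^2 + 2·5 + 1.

2·5^5 + 2·5^2 + 2·5

8 —HB2→ 2^(2 + 1) —bump→ 3^(3 + 1) = 81 —(−1)→ 80
80 —HB3→ 2·3^3 + 2·3^2 + 2·3 + 2 —bump→ 2·4^4 + 2·4^2 + 2·4 + 2 = 554 —(−1)→ 553
553 —HB4→ 2·4^4 + 2·4^2 + 2·4 + 1 —bump→ 2·5^5 + 2·5^2 + 2·5 + 1 = 6311 —(−1)→ 6310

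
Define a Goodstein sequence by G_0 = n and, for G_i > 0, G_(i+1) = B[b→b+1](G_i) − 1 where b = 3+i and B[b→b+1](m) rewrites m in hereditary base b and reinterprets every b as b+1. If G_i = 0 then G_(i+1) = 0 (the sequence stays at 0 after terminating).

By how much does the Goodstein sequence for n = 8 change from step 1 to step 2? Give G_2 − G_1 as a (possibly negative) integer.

1

G_0=8  [base 3] 2·3 + 2  →[3↦4]→  2·4 + 2 = 10  −1 ⇒ G_1=9
G_1=9  [base 4] 2·4 + 1  →[4↦5]→  2·5 + 1 = 11  −1 ⇒ G_2=10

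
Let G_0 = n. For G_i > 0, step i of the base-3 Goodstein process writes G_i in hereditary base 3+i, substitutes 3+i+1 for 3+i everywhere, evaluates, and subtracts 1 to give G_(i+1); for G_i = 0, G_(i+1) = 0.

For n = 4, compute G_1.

[0] 4 ≡ 3 + 1 (base 3). Lift 4: 5. −1: 4.
[1] 4 ≡ 4 (base 4). Lift 5: 5. −1: 4.

4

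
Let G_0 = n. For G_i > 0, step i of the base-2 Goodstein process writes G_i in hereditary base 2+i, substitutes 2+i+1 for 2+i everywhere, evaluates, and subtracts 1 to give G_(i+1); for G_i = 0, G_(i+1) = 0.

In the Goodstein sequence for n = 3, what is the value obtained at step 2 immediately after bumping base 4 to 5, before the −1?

3

step 0: 3 = 2 + 1; sub 3 for 2: 3 + 1; = 4; G_1 = 4−1 = 3
step 1: 3 = 3; sub 4 for 3: 4; = 4; G_2 = 4−1 = 3
step 2: 3 = 3; sub 5 for 4: 3; = 3; G_3 = 3−1 = 2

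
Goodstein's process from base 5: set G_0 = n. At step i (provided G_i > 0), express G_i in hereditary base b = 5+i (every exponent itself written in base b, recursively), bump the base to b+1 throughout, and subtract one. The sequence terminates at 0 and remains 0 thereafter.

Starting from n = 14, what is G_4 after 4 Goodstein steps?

G_0=14  [base 5] 2·5 + 4  →[5↦6]→  2·6 + 4 = 16  −1 ⇒ G_1=15
G_1=15  [base 6] 2·6 + 3  →[6↦7]→  2·7 + 3 = 17  −1 ⇒ G_2=16
G_2=16  [base 7] 2·7 + 2  →[7↦8]→  2·8 + 2 = 18  −1 ⇒ G_3=17
G_3=17  [base 8] 2·8 + 1  →[8↦9]→  2·9 + 1 = 19  −1 ⇒ G_4=18

18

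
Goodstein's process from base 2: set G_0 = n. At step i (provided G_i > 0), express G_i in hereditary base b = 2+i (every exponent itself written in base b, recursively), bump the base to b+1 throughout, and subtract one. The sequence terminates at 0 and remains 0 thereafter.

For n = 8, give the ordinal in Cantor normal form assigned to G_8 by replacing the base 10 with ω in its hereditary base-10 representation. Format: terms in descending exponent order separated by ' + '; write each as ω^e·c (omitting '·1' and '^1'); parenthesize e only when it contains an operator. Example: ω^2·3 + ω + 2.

step 0: 8 = 2^(2 + 1); sub 3 for 2: 3^(3 + 1); = 81; G_1 = 81−1 = 80
step 1: 80 = 2·3^3 + 2·3^2 + 2·3 + 2; sub 4 for 3: 2·4^4 + 2·4^2 + 2·4 + 2; = 554; G_2 = 554−1 = 553
step 2: 553 = 2·4^4 + 2·4^2 + 2·4 + 1; sub 5 for 4: 2·5^5 + 2·5^2 + 2·5 + 1; = 6311; G_3 = 6311−1 = 6310
step 3: 6310 = 2·5^5 + 2·5^2 + 2·5; sub 6 for 5: 2·6^6 + 2·6^2 + 2·6; = 93396; G_4 = 93396−1 = 93395
step 4: 93395 = 2·6^6 + 2·6^2 + 6 + 5; sub 7 for 6: 2·7^7 + 2·7^2 + 7 + 5; = 1647196; G_5 = 1647196−1 = 1647195
step 5: 1647195 = 2·7^7 + 2·7^2 + 7 + 4; sub 8 for 7: 2·8^8 + 2·8^2 + 8 + 4; = 33554572; G_6 = 33554572−1 = 33554571
step 6: 33554571 = 2·8^8 + 2·8^2 + 8 + 3; sub 9 for 8: 2·9^9 + 2·9^2 + 9 + 3; = 774841152; G_7 = 774841152−1 = 774841151
step 7: 774841151 = 2·9^9 + 2·9^2 + 9 + 2; sub 10 for 9: 2·10^10 + 2·10^2 + 10 + 2; = 20000000212; G_8 = 20000000212−1 = 20000000211
step 8: 20000000211 = 2·10^10 + 2·10^2 + 10 + 1; sub 11 for 10: 2·11^11 + 2·11^2 + 11 + 1; = 570623341476; G_9 = 570623341476−1 = 570623341475

ω^ω·2 + ω^2·2 + ω + 1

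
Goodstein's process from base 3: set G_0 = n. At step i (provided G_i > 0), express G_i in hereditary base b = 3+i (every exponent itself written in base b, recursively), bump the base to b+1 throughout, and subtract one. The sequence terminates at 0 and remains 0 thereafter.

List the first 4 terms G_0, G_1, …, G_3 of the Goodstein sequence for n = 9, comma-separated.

G_0 = 9. HB_3(9) = 3^2. Bump = 16. G_1 = 15.
G_1 = 15. HB_4(15) = 3·4 + 3. Bump = 18. G_2 = 17.
G_2 = 17. HB_5(17) = 3·5 + 2. Bump = 20. G_3 = 19.

9, 15, 17, 19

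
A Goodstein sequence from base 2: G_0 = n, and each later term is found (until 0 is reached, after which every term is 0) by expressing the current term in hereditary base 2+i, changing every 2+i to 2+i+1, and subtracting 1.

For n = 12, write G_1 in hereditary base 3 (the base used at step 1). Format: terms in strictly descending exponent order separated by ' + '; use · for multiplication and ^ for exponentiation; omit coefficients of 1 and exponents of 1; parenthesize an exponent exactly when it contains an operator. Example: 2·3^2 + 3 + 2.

3^(3 + 1) + 2·3^2 + 2·3 + 2

G_0=12  [base 2] 2^(2 + 1) + 2^2  →[2↦3]→  3^(3 + 1) + 3^3 = 108  −1 ⇒ G_1=107
G_1=107  [base 3] 3^(3 + 1) + 2·3^2 + 2·3 + 2  →[3↦4]→  4^(4 + 1) + 2·4^2 + 2·4 + 2 = 1066  −1 ⇒ G_2=1065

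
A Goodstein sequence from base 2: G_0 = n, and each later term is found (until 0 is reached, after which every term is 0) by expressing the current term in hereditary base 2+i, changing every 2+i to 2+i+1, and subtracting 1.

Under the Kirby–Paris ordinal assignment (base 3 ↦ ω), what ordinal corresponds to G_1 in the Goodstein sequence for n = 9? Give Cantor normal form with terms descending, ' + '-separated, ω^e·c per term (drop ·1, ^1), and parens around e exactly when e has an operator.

ω^(ω + 1)

(0) 9|_2 = 2^(2 + 1) + 1 ↦ 3^(3 + 1) + 1|_3 = 82 ⇒ 81
(1) 81|_3 = 3^(3 + 1) ↦ 4^(4 + 1)|_4 = 1024 ⇒ 1023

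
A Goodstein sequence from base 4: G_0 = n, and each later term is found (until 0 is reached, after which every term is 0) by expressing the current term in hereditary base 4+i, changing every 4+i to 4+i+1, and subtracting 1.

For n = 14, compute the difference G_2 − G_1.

2

14 —HB4→ 3·4 + 2 —bump→ 3·5 + 2 = 17 —(−1)→ 16
16 —HB5→ 3·5 + 1 —bump→ 3·6 + 1 = 19 —(−1)→ 18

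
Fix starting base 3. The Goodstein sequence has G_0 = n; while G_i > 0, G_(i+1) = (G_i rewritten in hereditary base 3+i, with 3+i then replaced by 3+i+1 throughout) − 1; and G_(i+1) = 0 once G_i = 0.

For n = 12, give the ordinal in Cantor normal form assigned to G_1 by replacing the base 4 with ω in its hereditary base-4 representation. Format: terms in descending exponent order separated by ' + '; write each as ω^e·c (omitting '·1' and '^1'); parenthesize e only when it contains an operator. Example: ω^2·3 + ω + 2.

ω^2 + 3

12 —HB3→ 3^2 + 3 —bump→ 4^2 + 4 = 20 —(−1)→ 19
19 —HB4→ 4^2 + 3 —bump→ 5^2 + 3 = 28 —(−1)→ 27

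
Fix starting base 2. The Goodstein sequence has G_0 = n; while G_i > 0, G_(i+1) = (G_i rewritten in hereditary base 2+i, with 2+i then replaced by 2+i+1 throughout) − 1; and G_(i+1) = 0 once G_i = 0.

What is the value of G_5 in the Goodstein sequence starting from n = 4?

[0] 4 ≡ 2^2 (base 2). Lift 3: 27. −1: 26.
[1] 26 ≡ 2·3^2 + 2·3 + 2 (base 3). Lift 4: 42. −1: 41.
[2] 41 ≡ 2·4^2 + 2·4 + 1 (base 4). Lift 5: 61. −1: 60.
[3] 60 ≡ 2·5^2 + 2·5 (base 5). Lift 6: 84. −1: 83.
[4] 83 ≡ 2·6^2 + 6 + 5 (base 6). Lift 7: 110. −1: 109.

109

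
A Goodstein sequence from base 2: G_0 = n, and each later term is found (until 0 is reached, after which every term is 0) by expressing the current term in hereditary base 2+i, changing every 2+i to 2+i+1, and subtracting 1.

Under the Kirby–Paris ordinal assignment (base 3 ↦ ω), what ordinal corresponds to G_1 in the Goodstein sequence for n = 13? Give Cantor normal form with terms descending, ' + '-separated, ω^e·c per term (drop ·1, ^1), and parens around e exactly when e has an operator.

[0] 13 ≡ 2^(2 + 1) + 2^2 + 1 (base 2). Lift 3: 109. −1: 108.
[1] 108 ≡ 3^(3 + 1) + 3^3 (base 3). Lift 4: 1280. −1: 1279.

ω^(ω + 1) + ω^ω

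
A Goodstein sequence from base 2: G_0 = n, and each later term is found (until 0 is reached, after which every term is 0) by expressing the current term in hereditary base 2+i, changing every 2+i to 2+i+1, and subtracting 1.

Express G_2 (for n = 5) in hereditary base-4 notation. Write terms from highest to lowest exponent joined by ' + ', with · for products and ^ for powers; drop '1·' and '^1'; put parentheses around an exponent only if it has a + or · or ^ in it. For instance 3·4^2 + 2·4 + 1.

3·4^3 + 3·4^2 + 3·4 + 3

5 —HB2→ 2^2 + 1 —bump→ 3^3 + 1 = 28 —(−1)→ 27
27 —HB3→ 3^3 —bump→ 4^4 = 256 —(−1)→ 255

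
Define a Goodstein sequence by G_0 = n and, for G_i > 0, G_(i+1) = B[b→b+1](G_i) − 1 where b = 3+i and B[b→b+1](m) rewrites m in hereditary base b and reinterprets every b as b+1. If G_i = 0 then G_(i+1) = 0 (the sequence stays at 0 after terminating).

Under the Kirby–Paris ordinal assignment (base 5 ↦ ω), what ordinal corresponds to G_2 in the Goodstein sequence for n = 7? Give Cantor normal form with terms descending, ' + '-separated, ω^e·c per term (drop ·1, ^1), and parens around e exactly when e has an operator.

ω + 4

base 3: 7 = 2·3 + 1; at 4: 2·4 + 1 = 9; next = 8
base 4: 8 = 2·4; at 5: 2·5 = 10; next = 9
base 5: 9 = 5 + 4; at 6: 6 + 4 = 10; next = 9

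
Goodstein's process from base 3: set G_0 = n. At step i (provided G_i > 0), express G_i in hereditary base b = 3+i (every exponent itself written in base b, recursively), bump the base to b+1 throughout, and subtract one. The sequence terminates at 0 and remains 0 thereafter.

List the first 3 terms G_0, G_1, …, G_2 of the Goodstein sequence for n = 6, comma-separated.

6, 7, 7

(0) 6|_3 = 2·3 ↦ 2·4|_4 = 8 ⇒ 7
(1) 7|_4 = 4 + 3 ↦ 5 + 3|_5 = 8 ⇒ 7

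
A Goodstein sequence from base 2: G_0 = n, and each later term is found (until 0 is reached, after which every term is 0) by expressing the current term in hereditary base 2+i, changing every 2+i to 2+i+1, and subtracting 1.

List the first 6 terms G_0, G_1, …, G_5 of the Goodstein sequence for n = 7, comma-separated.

base 2: 7 = 2^2 + 2 + 1; at 3: 3^3 + 3 + 1 = 31; next = 30
base 3: 30 = 3^3 + 3; at 4: 4^4 + 4 = 260; next = 259
base 4: 259 = 4^4 + 3; at 5: 5^5 + 3 = 3128; next = 3127
base 5: 3127 = 5^5 + 2; at 6: 6^6 + 2 = 46658; next = 46657
base 6: 46657 = 6^6 + 1; at 7: 7^7 + 1 = 823544; next = 823543

7, 30, 259, 3127, 46657, 823543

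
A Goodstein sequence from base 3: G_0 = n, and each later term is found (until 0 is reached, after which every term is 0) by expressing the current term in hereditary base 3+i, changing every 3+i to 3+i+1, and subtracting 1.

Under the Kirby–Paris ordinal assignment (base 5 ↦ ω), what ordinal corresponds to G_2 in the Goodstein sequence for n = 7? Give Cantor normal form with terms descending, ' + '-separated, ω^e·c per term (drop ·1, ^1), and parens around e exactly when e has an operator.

ω + 4

step 0: 7 = 2·3 + 1; sub 4 for 3: 2·4 + 1; = 9; G_1 = 9−1 = 8
step 1: 8 = 2·4; sub 5 for 4: 2·5; = 10; G_2 = 10−1 = 9
step 2: 9 = 5 + 4; sub 6 for 5: 6 + 4; = 10; G_3 = 10−1 = 9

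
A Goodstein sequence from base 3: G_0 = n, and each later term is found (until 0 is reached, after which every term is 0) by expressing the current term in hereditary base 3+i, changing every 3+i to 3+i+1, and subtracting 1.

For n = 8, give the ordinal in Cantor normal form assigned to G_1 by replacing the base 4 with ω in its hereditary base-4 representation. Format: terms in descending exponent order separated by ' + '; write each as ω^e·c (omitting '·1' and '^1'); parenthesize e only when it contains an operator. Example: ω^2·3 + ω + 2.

ω·2 + 1

[0] 8 ≡ 2·3 + 2 (base 3). Lift 4: 10. −1: 9.
[1] 9 ≡ 2·4 + 1 (base 4). Lift 5: 11. −1: 10.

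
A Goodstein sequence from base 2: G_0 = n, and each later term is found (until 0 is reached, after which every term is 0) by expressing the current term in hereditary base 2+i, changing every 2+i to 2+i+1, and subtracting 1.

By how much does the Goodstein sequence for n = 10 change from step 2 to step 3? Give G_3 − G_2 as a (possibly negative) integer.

[0] 10 ≡ 2^(2 + 1) + 2 (base 2). Lift 3: 84. −1: 83.
[1] 83 ≡ 3^(3 + 1) + 2 (base 3). Lift 4: 1026. −1: 1025.
[2] 1025 ≡ 4^(4 + 1) + 1 (base 4). Lift 5: 15626. −1: 15625.

14600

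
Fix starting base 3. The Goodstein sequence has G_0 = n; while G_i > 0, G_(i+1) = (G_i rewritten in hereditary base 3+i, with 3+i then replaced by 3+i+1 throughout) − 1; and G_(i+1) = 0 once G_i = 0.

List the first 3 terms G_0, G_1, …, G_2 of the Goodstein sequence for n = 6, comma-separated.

6, 7, 7

[0] 6 ≡ 2·3 (base 3). Lift 4: 8. −1: 7.
[1] 7 ≡ 4 + 3 (base 4). Lift 5: 8. −1: 7.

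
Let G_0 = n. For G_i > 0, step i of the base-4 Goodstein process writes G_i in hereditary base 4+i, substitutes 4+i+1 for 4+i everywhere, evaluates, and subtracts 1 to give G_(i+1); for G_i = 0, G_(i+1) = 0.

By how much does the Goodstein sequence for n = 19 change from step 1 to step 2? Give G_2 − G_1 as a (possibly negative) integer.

10

base 4: 19 = 4^2 + 3; at 5: 5^2 + 3 = 28; next = 27
base 5: 27 = 5^2 + 2; at 6: 6^2 + 2 = 38; next = 37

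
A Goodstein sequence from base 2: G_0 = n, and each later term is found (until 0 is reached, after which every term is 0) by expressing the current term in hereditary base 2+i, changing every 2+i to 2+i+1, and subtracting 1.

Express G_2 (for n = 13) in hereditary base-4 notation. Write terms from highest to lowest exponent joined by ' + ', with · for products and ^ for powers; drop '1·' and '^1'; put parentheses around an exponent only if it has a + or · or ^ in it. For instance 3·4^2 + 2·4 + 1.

G_0=13  [base 2] 2^(2 + 1) + 2^2 + 1  →[2↦3]→  3^(3 + 1) + 3^3 + 1 = 109  −1 ⇒ G_1=108
G_1=108  [base 3] 3^(3 + 1) + 3^3  →[3↦4]→  4^(4 + 1) + 4^4 = 1280  −1 ⇒ G_2=1279

4^(4 + 1) + 3·4^3 + 3·4^2 + 3·4 + 3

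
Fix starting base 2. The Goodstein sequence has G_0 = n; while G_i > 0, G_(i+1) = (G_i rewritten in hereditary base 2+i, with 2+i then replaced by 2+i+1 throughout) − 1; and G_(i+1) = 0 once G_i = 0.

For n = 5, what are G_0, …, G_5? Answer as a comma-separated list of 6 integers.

[0] 5 ≡ 2^2 + 1 (base 2). Lift 3: 28. −1: 27.
[1] 27 ≡ 3^3 (base 3). Lift 4: 256. −1: 255.
[2] 255 ≡ 3·4^3 + 3·4^2 + 3·4 + 3 (base 4). Lift 5: 468. −1: 467.
[3] 467 ≡ 3·5^3 + 3·5^2 + 3·5 + 2 (base 5). Lift 6: 776. −1: 775.
[4] 775 ≡ 3·6^3 + 3·6^2 + 3·6 + 1 (base 6). Lift 7: 1198. −1: 1197.

5, 27, 255, 467, 775, 1197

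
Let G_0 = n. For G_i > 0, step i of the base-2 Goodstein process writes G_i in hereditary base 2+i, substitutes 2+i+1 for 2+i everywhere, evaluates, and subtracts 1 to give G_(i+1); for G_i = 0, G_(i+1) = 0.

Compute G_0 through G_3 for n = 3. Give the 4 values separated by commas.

[0] 3 ≡ 2 + 1 (base 2). Lift 3: 4. −1: 3.
[1] 3 ≡ 3 (base 3). Lift 4: 4. −1: 3.
[2] 3 ≡ 3 (base 4). Lift 5: 3. −1: 2.

3, 3, 3, 2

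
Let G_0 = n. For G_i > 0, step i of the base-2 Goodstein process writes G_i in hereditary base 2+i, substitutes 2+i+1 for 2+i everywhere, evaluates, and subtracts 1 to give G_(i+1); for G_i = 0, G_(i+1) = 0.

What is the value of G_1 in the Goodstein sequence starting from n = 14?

110

step 0: 14 = 2^(2 + 1) + 2^2 + 2; sub 3 for 2: 3^(3 + 1) + 3^3 + 3; = 111; G_1 = 111−1 = 110
step 1: 110 = 3^(3 + 1) + 3^3 + 2; sub 4 for 3: 4^(4 + 1) + 4^4 + 2; = 1282; G_2 = 1282−1 = 1281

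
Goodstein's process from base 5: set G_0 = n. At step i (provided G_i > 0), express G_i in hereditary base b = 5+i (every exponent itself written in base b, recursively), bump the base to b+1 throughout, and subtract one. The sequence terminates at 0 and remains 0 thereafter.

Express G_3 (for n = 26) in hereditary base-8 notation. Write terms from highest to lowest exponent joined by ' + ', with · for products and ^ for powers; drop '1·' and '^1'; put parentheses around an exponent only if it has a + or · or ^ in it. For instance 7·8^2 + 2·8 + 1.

base 5: 26 = 5^2 + 1; at 6: 6^2 + 1 = 37; next = 36
base 6: 36 = 6^2; at 7: 7^2 = 49; next = 48
base 7: 48 = 6·7 + 6; at 8: 6·8 + 6 = 54; next = 53
base 8: 53 = 6·8 + 5; at 9: 6·9 + 5 = 59; next = 58

6·8 + 5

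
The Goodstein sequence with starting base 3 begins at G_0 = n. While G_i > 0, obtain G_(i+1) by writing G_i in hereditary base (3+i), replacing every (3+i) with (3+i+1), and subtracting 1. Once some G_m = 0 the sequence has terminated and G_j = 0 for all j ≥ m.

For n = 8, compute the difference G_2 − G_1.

1

step 0: 8 = 2·3 + 2; sub 4 for 3: 2·4 + 2; = 10; G_1 = 10−1 = 9
step 1: 9 = 2·4 + 1; sub 5 for 4: 2·5 + 1; = 11; G_2 = 11−1 = 10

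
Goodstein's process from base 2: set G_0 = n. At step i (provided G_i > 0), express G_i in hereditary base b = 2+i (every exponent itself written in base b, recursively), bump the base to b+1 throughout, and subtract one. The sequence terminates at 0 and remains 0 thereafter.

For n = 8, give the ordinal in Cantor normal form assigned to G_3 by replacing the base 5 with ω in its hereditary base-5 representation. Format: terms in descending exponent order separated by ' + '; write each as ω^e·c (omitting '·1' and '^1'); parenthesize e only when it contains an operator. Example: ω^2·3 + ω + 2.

ω^ω·2 + ω^2·2 + ω·2

8 —HB2→ 2^(2 + 1) —bump→ 3^(3 + 1) = 81 —(−1)→ 80
80 —HB3→ 2·3^3 + 2·3^2 + 2·3 + 2 —bump→ 2·4^4 + 2·4^2 + 2·4 + 2 = 554 —(−1)→ 553
553 —HB4→ 2·4^4 + 2·4^2 + 2·4 + 1 —bump→ 2·5^5 + 2·5^2 + 2·5 + 1 = 6311 —(−1)→ 6310
6310 —HB5→ 2·5^5 + 2·5^2 + 2·5 —bump→ 2·6^6 + 2·6^2 + 2·6 = 93396 —(−1)→ 93395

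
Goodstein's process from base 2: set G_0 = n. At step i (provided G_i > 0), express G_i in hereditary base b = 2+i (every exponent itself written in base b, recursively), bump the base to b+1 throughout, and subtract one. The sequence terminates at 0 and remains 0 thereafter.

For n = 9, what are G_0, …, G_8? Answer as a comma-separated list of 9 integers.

(0) 9|_2 = 2^(2 + 1) + 1 ↦ 3^(3 + 1) + 1|_3 = 82 ⇒ 81
(1) 81|_3 = 3^(3 + 1) ↦ 4^(4 + 1)|_4 = 1024 ⇒ 1023
(2) 1023|_4 = 3·4^4 + 3·4^3 + 3·4^2 + 3·4 + 3 ↦ 3·5^5 + 3·5^3 + 3·5^2 + 3·5 + 3|_5 = 9843 ⇒ 9842
(3) 9842|_5 = 3·5^5 + 3·5^3 + 3·5^2 + 3·5 + 2 ↦ 3·6^6 + 3·6^3 + 3·6^2 + 3·6 + 2|_6 = 140744 ⇒ 140743
(4) 140743|_6 = 3·6^6 + 3·6^3 + 3·6^2 + 3·6 + 1 ↦ 3·7^7 + 3·7^3 + 3·7^2 + 3·7 + 1|_7 = 2471827 ⇒ 2471826
(5) 2471826|_7 = 3·7^7 + 3·7^3 + 3·7^2 + 3·7 ↦ 3·8^8 + 3·8^3 + 3·8^2 + 3·8|_8 = 50333400 ⇒ 50333399
(6) 50333399|_8 = 3·8^8 + 3·8^3 + 3·8^2 + 2·8 + 7 ↦ 3·9^9 + 3·9^3 + 3·9^2 + 2·9 + 7|_9 = 1162263922 ⇒ 1162263921
(7) 1162263921|_9 = 3·9^9 + 3·9^3 + 3·9^2 + 2·9 + 6 ↦ 3·10^10 + 3·10^3 + 3·10^2 + 2·10 + 6|_10 = 30000003326 ⇒ 30000003325

9, 81, 1023, 9842, 140743, 2471826, 50333399, 1162263921, 30000003325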